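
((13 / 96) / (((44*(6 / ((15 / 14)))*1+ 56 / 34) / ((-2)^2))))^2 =1221025 / 256052192256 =0.00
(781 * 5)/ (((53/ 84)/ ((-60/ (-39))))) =6560400/ 689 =9521.63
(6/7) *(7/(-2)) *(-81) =243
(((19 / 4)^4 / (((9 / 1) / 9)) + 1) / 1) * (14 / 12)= 914039 / 1536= 595.08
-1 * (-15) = 15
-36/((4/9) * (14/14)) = -81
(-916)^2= 839056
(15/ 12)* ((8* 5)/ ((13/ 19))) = 950/ 13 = 73.08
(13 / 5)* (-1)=-13 / 5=-2.60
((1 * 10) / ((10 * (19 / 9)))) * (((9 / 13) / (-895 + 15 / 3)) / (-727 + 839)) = -81 / 24620960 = -0.00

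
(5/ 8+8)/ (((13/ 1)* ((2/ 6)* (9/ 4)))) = 23/ 26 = 0.88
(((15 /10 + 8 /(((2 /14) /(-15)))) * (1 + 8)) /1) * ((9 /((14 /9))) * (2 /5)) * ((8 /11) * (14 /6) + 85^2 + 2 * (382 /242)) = -1069486946307 /8470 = -126267644.19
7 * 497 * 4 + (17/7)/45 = 4383557/315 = 13916.05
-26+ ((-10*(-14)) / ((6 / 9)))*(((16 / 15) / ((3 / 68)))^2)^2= 19617490897754 / 273375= 71760369.08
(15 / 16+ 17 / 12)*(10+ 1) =1243 / 48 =25.90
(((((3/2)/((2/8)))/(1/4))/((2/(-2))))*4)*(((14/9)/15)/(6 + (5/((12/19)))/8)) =-1.42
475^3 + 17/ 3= 321515642/ 3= 107171880.67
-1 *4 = -4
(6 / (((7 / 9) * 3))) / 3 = 6 / 7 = 0.86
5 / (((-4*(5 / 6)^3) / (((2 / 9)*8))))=-96 / 25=-3.84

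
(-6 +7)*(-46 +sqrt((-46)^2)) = 0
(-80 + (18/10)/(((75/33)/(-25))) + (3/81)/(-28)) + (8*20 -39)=80131/3780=21.20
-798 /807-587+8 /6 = -473431 /807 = -586.66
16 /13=1.23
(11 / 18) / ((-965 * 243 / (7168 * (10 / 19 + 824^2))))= -508591440896 / 40098645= -12683.51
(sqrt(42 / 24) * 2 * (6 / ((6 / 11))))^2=847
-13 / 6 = -2.17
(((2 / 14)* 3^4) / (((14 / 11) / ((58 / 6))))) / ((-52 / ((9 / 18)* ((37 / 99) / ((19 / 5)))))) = -16095 / 193648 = -0.08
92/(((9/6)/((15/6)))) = 460/3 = 153.33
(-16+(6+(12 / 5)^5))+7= 239457 / 3125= 76.63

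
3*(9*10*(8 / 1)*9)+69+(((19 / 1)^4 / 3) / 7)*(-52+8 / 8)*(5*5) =-55249862 / 7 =-7892837.43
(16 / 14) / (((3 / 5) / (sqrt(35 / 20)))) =20*sqrt(7) / 21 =2.52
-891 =-891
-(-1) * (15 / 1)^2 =225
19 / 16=1.19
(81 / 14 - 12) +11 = 67 / 14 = 4.79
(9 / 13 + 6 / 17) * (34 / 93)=154 / 403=0.38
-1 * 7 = -7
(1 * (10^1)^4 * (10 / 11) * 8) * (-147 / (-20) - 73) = -52520000 / 11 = -4774545.45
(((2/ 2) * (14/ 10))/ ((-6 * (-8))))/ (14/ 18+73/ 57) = 399/ 28160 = 0.01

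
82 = 82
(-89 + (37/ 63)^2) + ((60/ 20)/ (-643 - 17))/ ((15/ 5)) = -88.66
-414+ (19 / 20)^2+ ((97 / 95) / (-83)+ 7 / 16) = -32539211 / 78850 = -412.67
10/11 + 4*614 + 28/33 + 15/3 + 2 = 81337/33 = 2464.76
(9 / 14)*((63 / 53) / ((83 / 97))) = 7857 / 8798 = 0.89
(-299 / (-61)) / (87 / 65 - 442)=-19435 / 1747223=-0.01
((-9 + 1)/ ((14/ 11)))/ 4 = -11/ 7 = -1.57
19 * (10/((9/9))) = 190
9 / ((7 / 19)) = 171 / 7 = 24.43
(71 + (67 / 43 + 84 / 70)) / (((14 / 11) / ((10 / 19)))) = 174438 / 5719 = 30.50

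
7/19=0.37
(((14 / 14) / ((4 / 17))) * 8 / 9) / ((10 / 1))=17 / 45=0.38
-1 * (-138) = 138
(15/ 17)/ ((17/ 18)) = 0.93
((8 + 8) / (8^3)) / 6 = 1 / 192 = 0.01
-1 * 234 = -234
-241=-241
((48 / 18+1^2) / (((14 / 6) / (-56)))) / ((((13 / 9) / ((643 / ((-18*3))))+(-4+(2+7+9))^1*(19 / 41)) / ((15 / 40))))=-869979 / 167840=-5.18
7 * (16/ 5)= 112/ 5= 22.40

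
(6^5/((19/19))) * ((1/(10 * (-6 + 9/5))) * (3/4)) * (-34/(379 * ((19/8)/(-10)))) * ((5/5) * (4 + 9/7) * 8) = -782576640/352849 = -2217.88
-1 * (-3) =3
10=10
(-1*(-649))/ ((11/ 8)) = 472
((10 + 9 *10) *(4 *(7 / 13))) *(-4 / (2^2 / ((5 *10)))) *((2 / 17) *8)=-2240000 / 221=-10135.75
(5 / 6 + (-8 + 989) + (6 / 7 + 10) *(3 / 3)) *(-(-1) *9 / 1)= 125079 / 14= 8934.21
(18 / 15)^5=7776 / 3125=2.49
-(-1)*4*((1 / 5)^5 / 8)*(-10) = -1 / 625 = -0.00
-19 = -19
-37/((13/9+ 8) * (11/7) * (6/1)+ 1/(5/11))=-3885/9581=-0.41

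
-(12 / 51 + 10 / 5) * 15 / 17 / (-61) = 570 / 17629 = 0.03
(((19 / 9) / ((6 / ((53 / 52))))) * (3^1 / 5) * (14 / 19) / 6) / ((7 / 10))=53 / 1404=0.04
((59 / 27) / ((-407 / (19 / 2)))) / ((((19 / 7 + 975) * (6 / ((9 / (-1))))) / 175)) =23275 / 1699632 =0.01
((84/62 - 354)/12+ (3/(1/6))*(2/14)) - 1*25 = -11244/217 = -51.82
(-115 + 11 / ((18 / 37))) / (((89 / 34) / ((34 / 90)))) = -480607 / 36045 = -13.33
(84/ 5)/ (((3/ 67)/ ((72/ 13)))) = 135072/ 65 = 2078.03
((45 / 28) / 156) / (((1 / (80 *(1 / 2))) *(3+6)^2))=25 / 4914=0.01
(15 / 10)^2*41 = 369 / 4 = 92.25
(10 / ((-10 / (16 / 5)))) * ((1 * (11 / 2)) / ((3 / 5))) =-88 / 3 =-29.33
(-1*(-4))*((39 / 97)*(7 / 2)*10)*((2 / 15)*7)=5096 / 97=52.54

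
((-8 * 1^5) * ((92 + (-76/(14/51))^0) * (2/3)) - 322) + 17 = -801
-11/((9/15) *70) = -11/42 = -0.26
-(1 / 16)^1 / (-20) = 1 / 320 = 0.00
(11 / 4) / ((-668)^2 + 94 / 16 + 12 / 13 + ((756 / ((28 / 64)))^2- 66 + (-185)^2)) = 286 / 360502875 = 0.00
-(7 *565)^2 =-15642025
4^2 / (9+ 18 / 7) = 112 / 81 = 1.38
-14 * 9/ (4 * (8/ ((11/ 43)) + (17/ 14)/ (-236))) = -1144836/ 1136389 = -1.01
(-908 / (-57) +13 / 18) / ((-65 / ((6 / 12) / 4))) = -1139 / 35568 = -0.03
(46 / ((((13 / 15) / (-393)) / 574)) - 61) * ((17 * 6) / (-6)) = 2646090341 / 13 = 203545410.85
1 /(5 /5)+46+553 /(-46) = 1609 /46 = 34.98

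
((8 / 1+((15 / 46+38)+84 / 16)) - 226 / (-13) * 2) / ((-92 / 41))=-38.48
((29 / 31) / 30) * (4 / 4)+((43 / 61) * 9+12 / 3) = 588599 / 56730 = 10.38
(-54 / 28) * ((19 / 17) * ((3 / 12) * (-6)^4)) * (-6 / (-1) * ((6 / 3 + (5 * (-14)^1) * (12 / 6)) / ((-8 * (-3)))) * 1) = 2867157 / 119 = 24093.76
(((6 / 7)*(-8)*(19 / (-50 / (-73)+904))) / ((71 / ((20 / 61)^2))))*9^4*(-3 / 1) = 9706780800 / 2261739151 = 4.29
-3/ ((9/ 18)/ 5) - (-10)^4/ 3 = -3363.33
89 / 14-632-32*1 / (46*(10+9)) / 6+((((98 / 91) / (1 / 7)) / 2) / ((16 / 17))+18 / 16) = -1184456885 / 1908816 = -620.52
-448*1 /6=-224 /3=-74.67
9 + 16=25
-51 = -51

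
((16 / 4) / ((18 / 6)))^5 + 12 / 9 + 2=1834 / 243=7.55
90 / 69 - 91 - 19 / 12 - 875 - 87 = -1053.28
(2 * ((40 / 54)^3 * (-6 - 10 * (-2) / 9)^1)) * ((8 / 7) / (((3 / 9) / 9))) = -4352000 / 45927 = -94.76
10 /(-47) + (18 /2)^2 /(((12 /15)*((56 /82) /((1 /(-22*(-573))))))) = -4446095 /22119328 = -0.20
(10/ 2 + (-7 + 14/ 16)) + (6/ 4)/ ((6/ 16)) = 23/ 8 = 2.88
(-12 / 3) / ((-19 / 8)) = 32 / 19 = 1.68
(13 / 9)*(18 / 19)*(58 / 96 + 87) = 54665 / 456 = 119.88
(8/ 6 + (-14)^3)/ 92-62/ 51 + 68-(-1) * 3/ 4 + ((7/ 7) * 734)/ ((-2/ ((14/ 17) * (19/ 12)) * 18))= 235151/ 21114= 11.14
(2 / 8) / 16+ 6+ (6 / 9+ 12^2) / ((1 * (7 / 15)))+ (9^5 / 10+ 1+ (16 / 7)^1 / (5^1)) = 2787623 / 448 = 6222.37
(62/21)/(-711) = -62/14931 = -0.00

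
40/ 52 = 10/ 13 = 0.77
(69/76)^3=328509/438976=0.75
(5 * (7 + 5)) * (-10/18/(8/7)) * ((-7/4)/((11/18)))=3675/44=83.52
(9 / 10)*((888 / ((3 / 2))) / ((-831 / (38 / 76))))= -444 / 1385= -0.32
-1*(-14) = 14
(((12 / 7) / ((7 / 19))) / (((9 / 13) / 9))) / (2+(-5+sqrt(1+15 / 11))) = -41.36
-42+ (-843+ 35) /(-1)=766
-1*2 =-2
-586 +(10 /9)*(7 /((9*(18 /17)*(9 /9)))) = -426599 /729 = -585.18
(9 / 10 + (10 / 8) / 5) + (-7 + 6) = 3 / 20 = 0.15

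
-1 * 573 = -573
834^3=580093704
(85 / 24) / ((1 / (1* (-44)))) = -935 / 6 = -155.83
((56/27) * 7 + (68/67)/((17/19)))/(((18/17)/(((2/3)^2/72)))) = 0.09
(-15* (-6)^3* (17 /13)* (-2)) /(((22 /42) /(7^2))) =-113354640 /143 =-792689.79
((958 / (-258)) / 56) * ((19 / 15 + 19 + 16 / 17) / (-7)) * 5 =1.00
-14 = -14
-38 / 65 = -0.58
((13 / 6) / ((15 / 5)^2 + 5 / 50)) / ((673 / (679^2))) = 329315 / 2019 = 163.11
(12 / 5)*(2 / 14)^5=12 / 84035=0.00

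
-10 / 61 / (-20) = 1 / 122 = 0.01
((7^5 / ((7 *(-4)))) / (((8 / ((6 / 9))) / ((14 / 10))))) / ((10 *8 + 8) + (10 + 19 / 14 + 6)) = -117649 / 177000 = -0.66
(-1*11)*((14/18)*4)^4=-6761216/6561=-1030.52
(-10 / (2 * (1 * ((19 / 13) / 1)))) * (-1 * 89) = 5785 / 19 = 304.47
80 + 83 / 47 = 3843 / 47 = 81.77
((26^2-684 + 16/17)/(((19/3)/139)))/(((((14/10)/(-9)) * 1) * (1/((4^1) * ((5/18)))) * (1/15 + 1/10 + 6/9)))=3002400/2261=1327.91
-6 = -6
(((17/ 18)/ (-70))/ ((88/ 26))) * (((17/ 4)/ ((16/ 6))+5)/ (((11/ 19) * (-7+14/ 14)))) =885989/ 117089280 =0.01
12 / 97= 0.12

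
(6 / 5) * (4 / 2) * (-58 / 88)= -87 / 55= -1.58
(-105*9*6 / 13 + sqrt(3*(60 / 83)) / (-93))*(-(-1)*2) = -11340 / 13 -4*sqrt(415) / 2573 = -872.34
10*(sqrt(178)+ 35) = 10*sqrt(178)+ 350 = 483.42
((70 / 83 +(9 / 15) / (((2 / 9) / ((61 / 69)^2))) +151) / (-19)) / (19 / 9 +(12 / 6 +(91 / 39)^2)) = -608367591 / 717440380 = -0.85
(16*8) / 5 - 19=33 / 5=6.60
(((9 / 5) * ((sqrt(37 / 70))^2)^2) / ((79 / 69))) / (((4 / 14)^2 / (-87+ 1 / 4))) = -295001703 / 632000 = -466.77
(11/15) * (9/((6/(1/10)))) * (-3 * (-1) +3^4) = 231/25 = 9.24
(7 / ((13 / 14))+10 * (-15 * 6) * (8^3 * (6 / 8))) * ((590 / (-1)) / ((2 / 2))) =2650694180 / 13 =203899552.31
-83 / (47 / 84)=-6972 / 47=-148.34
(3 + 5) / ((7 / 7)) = 8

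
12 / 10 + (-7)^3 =-1709 / 5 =-341.80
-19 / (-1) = 19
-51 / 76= -0.67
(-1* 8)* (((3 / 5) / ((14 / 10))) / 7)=-24 / 49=-0.49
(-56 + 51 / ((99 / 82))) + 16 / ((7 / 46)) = 21110 / 231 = 91.39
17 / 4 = 4.25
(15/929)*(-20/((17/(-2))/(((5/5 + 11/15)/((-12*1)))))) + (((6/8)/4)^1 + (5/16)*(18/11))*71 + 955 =8377177367/8338704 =1004.61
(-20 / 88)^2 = 25 / 484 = 0.05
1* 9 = 9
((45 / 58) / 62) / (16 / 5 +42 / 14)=225 / 111476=0.00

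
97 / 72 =1.35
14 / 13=1.08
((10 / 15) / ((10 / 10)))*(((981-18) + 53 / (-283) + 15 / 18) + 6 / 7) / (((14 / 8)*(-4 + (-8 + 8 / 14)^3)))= -16049719 / 18081153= -0.89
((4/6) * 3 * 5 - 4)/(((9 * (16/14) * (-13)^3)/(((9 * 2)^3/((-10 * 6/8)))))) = 2268/10985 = 0.21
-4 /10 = -2 /5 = -0.40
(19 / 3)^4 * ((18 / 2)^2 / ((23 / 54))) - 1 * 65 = 7035839 / 23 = 305906.04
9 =9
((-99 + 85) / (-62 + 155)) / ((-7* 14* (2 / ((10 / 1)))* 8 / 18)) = 15 / 868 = 0.02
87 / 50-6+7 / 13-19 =-14769 / 650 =-22.72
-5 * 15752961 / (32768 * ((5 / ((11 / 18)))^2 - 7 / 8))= -9530541405 / 261951488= -36.38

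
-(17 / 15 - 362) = 360.87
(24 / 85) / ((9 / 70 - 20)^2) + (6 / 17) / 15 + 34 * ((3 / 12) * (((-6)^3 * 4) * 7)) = -8454806820718 / 164464885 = -51407.98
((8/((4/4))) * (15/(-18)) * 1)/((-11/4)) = 2.42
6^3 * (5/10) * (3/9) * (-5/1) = -180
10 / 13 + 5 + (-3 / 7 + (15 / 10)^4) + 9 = 28251 / 1456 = 19.40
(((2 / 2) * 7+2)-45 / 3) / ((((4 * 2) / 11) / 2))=-33 / 2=-16.50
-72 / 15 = -24 / 5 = -4.80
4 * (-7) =-28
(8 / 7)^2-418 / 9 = -19906 / 441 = -45.14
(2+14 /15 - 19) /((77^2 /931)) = -4579 /1815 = -2.52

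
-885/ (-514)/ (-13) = -885/ 6682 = -0.13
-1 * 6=-6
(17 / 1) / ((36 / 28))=119 / 9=13.22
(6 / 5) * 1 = 6 / 5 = 1.20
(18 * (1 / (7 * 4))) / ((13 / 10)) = 0.49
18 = 18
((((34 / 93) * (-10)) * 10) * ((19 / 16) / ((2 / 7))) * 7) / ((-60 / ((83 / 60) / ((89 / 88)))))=14450051 / 595944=24.25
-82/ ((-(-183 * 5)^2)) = 82/ 837225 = 0.00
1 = 1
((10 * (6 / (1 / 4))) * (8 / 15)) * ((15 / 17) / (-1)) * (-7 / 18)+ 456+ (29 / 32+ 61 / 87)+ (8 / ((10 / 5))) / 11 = 87096435 / 173536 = 501.89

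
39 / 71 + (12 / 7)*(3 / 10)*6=9033 / 2485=3.64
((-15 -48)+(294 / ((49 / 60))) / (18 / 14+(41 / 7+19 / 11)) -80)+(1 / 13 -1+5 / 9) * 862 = -419.22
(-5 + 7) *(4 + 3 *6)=44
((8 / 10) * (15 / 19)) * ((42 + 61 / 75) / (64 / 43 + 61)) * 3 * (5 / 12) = 7267 / 13435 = 0.54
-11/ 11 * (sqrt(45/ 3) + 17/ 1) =-17-sqrt(15) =-20.87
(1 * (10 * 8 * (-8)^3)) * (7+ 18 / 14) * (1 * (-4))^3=152043520 / 7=21720502.86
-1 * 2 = -2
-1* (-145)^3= 3048625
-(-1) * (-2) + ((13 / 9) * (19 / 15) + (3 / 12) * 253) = 34063 / 540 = 63.08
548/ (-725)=-548/ 725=-0.76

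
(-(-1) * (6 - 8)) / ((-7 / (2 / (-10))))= -2 / 35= -0.06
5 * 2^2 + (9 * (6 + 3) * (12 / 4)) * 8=1964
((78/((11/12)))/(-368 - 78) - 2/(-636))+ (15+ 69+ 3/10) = 164030453/1950135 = 84.11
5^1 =5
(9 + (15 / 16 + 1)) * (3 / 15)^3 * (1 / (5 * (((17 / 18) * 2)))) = 63 / 6800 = 0.01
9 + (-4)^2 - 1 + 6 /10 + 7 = 158 /5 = 31.60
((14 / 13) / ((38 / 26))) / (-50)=-7 / 475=-0.01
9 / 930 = 3 / 310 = 0.01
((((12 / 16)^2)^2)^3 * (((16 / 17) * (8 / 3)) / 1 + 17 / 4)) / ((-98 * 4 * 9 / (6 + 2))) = -3877551 / 7985954816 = -0.00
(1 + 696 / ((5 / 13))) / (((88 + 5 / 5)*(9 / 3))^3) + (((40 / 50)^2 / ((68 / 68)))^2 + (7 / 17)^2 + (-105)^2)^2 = 75490504351670700486474853 / 620997003094921875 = 121563395.60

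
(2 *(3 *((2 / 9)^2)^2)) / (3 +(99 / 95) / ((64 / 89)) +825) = 194560 / 11029152537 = 0.00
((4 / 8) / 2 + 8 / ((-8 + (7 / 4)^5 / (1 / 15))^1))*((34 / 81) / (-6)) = -1567859 / 79027812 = -0.02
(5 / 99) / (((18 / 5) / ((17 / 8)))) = 425 / 14256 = 0.03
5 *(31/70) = 31/14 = 2.21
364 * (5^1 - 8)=-1092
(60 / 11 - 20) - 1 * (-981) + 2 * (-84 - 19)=8365 / 11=760.45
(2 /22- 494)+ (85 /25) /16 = -434453 /880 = -493.70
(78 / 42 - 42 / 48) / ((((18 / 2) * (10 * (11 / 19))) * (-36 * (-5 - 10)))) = 19 / 544320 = 0.00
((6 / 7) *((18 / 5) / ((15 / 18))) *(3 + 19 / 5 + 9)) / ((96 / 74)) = 78921 / 1750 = 45.10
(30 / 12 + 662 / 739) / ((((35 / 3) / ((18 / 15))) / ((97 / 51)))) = 0.66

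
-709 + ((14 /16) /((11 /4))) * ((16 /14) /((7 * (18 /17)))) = -491303 /693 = -708.95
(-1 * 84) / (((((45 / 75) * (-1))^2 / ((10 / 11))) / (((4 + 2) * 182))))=-2548000 / 11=-231636.36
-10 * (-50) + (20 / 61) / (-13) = 396480 / 793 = 499.97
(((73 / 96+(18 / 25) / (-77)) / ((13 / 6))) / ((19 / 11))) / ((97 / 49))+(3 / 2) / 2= 8159279 / 9583600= 0.85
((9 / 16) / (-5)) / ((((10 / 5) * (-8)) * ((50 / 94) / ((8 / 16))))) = 423 / 64000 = 0.01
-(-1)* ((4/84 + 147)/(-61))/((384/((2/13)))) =-193/199836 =-0.00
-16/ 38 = -8/ 19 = -0.42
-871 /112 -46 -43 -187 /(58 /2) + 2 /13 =-4352079 /42224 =-103.07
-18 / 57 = -6 / 19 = -0.32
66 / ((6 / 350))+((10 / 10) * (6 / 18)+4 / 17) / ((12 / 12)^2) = 196379 / 51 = 3850.57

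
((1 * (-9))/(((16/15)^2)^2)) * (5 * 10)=-11390625/32768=-347.61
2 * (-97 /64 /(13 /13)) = -97 /32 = -3.03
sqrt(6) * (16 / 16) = 2.45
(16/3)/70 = 8/105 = 0.08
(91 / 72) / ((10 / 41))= 3731 / 720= 5.18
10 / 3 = 3.33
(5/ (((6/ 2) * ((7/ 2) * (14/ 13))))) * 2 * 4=520/ 147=3.54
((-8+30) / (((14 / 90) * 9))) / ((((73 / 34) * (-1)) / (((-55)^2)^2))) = -66973263.21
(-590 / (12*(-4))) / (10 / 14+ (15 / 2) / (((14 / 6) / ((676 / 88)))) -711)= -22715 / 1266978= -0.02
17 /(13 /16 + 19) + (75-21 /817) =19639742 /258989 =75.83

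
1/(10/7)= 7/10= 0.70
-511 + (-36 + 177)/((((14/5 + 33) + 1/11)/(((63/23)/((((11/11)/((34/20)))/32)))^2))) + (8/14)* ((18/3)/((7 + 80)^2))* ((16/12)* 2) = 12152578898627/140140035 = 86717.40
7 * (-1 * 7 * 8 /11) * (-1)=392 /11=35.64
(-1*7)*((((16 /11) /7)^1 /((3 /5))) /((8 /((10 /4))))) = -25 /33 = -0.76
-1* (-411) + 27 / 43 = 17700 / 43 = 411.63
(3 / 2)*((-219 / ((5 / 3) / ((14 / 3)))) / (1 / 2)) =-9198 / 5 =-1839.60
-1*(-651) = 651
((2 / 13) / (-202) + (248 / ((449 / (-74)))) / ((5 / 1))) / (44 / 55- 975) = 24098421 / 2871634727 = 0.01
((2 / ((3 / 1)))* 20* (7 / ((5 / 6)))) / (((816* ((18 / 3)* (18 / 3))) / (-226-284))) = -35 / 18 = -1.94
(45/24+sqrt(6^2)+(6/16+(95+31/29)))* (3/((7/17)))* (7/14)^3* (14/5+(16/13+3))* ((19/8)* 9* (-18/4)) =-434056492773/6755840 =-64249.08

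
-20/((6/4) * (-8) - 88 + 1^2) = 20/99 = 0.20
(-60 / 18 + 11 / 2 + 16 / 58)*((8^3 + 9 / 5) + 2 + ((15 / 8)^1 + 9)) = 1790695 / 1392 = 1286.42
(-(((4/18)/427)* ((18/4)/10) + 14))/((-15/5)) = 4.67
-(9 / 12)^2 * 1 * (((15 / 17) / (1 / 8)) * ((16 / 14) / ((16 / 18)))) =-1215 / 238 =-5.11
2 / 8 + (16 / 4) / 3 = 19 / 12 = 1.58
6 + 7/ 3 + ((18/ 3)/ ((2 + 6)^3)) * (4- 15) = 6301/ 768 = 8.20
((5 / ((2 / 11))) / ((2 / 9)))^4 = 234520510.25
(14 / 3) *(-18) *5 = -420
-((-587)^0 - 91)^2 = -8100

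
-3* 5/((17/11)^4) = -219615/83521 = -2.63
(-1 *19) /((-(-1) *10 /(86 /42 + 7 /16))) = -3173 /672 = -4.72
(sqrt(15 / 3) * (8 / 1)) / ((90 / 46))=184 * sqrt(5) / 45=9.14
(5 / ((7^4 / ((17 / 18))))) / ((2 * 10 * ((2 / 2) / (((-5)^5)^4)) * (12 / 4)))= 1621246337890625 / 518616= 3126101658.82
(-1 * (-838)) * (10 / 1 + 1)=9218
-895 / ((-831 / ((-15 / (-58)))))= 4475 / 16066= 0.28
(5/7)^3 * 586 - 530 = -108540/343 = -316.44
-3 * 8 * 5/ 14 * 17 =-145.71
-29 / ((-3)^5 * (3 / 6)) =58 / 243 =0.24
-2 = -2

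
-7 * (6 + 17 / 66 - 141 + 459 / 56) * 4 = 233857 / 66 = 3543.29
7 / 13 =0.54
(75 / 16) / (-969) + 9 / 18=2559 / 5168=0.50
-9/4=-2.25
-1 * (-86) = 86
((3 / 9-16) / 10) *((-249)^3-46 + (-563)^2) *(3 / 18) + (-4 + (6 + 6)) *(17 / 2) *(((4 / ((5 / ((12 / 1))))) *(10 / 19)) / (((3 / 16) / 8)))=3963005.60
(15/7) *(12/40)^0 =15/7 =2.14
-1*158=-158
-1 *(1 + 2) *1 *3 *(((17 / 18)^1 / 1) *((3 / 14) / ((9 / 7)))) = -17 / 12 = -1.42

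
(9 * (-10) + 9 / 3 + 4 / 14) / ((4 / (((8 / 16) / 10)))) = -607 / 560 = -1.08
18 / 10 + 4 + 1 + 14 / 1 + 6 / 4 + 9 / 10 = 116 / 5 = 23.20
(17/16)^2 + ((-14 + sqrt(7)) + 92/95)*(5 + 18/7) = -16604999/170240 + 53*sqrt(7)/7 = -77.51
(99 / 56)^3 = 970299 / 175616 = 5.53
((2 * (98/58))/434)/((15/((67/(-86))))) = -0.00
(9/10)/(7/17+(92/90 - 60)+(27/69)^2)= -0.02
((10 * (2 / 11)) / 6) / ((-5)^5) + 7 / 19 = 144337 / 391875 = 0.37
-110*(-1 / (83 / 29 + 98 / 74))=59015 / 2246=26.28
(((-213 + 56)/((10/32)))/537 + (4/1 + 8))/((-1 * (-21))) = 4244/8055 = 0.53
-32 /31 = -1.03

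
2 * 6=12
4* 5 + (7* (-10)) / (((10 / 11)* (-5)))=177 / 5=35.40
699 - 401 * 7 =-2108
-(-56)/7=8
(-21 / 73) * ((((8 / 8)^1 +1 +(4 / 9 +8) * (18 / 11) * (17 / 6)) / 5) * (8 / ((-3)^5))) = 0.08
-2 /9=-0.22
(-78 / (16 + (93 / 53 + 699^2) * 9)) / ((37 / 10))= -20670 / 4311690697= -0.00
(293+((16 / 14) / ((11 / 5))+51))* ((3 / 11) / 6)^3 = 3316 / 102487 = 0.03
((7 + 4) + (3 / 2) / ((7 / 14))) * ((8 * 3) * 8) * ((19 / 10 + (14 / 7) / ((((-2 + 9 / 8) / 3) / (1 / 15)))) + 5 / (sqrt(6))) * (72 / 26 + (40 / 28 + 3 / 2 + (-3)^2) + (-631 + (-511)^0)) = -17917600 * sqrt(6) / 13 - 217161312 / 91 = -5762463.23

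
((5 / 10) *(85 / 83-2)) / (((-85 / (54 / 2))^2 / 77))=-4546773 / 1199350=-3.79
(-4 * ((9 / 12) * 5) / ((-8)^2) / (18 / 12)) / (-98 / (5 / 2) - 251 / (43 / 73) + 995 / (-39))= 41925 / 131699264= 0.00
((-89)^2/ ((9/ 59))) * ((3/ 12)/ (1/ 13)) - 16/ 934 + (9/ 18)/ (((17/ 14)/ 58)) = 168785.17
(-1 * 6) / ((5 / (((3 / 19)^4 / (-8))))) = 243 / 2606420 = 0.00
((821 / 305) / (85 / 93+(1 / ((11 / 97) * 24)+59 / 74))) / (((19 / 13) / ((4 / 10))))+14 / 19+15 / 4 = 27167933419 / 5611762100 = 4.84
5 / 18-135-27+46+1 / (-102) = -17707 / 153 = -115.73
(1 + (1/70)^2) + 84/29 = 553729/142100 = 3.90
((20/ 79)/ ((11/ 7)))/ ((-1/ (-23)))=3220/ 869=3.71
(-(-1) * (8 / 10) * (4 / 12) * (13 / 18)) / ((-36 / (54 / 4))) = -13 / 180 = -0.07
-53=-53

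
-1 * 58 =-58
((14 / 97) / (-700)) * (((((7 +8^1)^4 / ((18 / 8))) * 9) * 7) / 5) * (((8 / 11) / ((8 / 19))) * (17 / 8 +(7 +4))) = -5655825 / 4268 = -1325.17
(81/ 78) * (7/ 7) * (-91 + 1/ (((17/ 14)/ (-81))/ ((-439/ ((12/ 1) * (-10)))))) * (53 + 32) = -3075597/ 104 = -29573.05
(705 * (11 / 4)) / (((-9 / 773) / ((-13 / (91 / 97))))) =193825885 / 84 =2307451.01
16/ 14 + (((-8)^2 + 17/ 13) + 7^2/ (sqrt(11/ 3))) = 49 *sqrt(33)/ 11 + 6047/ 91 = 92.04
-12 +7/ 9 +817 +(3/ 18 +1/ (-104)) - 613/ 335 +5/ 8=804.73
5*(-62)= -310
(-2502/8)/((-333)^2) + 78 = 3844013/49284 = 78.00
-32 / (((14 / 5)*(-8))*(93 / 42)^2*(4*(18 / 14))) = 490 / 8649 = 0.06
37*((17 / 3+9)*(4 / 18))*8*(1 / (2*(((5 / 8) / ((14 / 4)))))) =364672 / 135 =2701.27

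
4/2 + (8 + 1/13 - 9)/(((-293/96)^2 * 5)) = 11049778/5580185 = 1.98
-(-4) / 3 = 4 / 3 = 1.33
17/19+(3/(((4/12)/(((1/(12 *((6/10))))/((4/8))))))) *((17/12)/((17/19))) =2213/456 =4.85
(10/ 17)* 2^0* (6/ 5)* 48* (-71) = -40896/ 17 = -2405.65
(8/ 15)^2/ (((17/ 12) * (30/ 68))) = 512/ 1125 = 0.46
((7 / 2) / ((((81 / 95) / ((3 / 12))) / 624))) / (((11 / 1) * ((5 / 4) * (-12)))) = -3.88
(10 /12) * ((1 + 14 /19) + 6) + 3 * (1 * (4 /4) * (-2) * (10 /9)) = -25 /114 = -0.22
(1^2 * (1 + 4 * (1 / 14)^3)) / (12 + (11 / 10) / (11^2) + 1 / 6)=113355 / 1378174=0.08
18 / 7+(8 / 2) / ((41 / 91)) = 3286 / 287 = 11.45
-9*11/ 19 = -99/ 19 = -5.21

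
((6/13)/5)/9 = 2/195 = 0.01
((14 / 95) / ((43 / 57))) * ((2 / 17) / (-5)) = -84 / 18275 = -0.00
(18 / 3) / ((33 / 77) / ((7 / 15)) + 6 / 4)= 196 / 79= 2.48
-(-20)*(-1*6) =-120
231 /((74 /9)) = 2079 /74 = 28.09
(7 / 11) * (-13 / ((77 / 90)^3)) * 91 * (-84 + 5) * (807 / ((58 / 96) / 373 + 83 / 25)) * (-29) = -101953686695281200000 / 152373264659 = -669104825.73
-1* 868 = -868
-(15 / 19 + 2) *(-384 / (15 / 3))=20352 / 95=214.23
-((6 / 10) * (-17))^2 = -2601 / 25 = -104.04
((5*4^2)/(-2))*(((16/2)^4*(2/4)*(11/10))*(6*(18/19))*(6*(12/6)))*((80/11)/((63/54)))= -5096079360/133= -38316386.17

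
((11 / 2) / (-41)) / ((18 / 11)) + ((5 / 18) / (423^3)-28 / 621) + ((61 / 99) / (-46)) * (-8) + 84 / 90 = 129083542470403 / 141318163564380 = 0.91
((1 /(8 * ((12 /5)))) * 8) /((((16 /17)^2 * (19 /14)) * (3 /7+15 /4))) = 70805 /853632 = 0.08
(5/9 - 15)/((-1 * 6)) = 65/27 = 2.41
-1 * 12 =-12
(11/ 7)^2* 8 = 968/ 49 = 19.76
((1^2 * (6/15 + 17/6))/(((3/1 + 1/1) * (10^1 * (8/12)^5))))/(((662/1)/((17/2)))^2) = 2270673/22438092800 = 0.00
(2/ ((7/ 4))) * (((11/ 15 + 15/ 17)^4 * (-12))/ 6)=-461008408576/ 29597754375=-15.58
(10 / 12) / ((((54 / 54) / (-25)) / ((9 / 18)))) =-125 / 12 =-10.42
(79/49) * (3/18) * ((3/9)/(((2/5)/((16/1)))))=1580/441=3.58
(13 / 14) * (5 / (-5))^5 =-0.93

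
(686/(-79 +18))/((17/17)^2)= -686/61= -11.25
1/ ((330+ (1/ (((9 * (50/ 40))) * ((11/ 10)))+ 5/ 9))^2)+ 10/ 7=132278537/ 92594383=1.43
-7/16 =-0.44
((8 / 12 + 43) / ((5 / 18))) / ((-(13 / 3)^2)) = -7074 / 845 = -8.37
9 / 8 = 1.12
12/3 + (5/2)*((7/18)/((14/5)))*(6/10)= 101/24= 4.21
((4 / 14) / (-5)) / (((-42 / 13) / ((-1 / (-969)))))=13 / 712215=0.00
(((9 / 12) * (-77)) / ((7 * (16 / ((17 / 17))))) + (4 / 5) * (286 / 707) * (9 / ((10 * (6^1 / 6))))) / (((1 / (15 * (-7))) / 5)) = 761409 / 6464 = 117.79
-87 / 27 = -29 / 9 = -3.22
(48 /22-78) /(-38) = 417 /209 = 2.00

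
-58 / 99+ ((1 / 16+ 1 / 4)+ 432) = 683855 / 1584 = 431.73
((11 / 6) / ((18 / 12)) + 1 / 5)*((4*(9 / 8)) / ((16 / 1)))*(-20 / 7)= -8 / 7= -1.14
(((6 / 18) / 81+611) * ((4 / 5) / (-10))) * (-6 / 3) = 593896 / 6075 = 97.76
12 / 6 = 2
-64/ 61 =-1.05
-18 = -18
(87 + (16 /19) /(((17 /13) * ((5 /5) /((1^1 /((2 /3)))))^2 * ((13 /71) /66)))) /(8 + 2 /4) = 393594 /5491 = 71.68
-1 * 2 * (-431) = 862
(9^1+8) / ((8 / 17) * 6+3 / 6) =578 / 113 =5.12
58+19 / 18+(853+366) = 23005 / 18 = 1278.06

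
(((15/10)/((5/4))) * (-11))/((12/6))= -33/5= -6.60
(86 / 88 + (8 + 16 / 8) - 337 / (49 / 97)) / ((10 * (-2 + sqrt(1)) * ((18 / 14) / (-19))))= -26878331 / 27720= -969.64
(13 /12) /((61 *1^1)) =13 /732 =0.02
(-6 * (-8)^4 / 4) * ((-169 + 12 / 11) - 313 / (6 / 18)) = 74809344 / 11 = 6800849.45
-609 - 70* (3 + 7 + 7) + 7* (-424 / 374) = -337897 / 187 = -1806.94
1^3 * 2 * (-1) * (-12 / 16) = 3 / 2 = 1.50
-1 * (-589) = 589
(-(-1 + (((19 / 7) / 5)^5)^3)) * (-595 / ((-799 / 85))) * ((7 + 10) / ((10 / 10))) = 41867111567054693087588464 / 38911724150272216796875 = 1075.95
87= 87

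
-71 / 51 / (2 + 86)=-71 / 4488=-0.02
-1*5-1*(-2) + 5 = 2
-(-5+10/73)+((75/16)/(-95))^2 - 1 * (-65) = 471338025/6746368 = 69.87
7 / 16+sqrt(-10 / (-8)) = 7 / 16+sqrt(5) / 2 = 1.56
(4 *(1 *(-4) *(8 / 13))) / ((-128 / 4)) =4 / 13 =0.31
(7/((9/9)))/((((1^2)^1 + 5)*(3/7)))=49/18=2.72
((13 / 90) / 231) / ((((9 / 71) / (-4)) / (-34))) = 62764 / 93555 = 0.67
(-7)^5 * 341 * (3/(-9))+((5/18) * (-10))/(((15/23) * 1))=1910391.41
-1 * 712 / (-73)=712 / 73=9.75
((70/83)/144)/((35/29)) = 29/5976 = 0.00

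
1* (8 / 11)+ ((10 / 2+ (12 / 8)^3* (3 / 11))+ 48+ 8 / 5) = 24749 / 440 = 56.25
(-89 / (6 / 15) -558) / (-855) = 1561 / 1710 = 0.91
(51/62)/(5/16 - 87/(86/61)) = -17544/1309471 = -0.01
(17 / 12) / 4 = 17 / 48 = 0.35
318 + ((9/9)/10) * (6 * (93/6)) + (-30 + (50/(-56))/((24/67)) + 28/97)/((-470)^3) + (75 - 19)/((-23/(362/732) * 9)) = 27957813822591328433/85454465400864000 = 327.17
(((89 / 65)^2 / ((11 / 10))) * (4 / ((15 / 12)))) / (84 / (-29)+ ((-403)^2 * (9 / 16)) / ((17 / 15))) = 0.00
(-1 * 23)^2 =529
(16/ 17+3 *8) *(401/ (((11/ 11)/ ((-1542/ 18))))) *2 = -87392336/ 51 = -1713575.22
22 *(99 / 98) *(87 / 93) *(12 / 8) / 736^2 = 94743 / 1645672448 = 0.00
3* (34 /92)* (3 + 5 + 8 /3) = 272 /23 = 11.83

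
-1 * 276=-276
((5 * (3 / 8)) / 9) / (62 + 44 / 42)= 35 / 10592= 0.00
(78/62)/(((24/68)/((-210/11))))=-23205/341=-68.05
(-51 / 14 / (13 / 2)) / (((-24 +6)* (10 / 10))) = 0.03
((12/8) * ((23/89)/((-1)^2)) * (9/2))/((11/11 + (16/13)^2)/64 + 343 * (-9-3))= -1679184/3962122559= -0.00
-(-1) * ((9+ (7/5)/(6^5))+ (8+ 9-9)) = 660967/38880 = 17.00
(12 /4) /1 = 3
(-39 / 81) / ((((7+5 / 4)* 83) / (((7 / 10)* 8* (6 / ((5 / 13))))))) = -37856 / 616275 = -0.06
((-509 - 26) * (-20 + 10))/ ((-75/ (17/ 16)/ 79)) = -143701/ 24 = -5987.54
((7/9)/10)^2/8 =49/64800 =0.00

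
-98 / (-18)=5.44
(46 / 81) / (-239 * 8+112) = -23 / 72900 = -0.00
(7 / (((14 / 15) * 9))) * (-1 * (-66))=55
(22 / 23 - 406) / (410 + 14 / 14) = -68 / 69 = -0.99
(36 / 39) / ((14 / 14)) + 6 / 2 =51 / 13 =3.92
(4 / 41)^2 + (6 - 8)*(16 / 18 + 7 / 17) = -666590 / 257193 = -2.59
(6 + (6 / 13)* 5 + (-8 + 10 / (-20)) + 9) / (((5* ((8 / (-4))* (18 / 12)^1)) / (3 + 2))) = -229 / 78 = -2.94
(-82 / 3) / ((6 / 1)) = -4.56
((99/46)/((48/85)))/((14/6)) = 8415/5152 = 1.63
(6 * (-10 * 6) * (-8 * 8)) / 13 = 23040 / 13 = 1772.31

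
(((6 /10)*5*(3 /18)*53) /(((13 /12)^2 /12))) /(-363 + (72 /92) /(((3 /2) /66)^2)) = 0.24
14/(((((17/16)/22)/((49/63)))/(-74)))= -2552704/153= -16684.34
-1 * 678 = -678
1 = 1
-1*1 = -1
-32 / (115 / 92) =-25.60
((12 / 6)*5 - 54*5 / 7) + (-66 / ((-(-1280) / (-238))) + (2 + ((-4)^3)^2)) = 9143009 / 2240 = 4081.70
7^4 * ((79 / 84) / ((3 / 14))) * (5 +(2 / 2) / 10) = 53742.38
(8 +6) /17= 14 /17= 0.82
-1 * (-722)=722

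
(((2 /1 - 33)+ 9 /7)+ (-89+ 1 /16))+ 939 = 91879 /112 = 820.35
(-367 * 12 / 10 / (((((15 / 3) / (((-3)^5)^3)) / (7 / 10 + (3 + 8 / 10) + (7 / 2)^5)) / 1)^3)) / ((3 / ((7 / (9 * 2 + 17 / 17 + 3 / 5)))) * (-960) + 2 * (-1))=-15842720230371200391343539675830304993 / 82595840000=-191810147222562303275123100.00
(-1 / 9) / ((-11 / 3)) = 1 / 33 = 0.03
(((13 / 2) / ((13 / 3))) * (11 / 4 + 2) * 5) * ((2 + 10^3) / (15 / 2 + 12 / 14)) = 111055 / 26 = 4271.35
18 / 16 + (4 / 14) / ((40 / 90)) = 99 / 56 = 1.77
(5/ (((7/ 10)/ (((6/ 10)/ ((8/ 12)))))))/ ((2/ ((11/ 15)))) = 33/ 14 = 2.36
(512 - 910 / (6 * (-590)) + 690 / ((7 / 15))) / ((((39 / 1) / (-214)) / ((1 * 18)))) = -196632.60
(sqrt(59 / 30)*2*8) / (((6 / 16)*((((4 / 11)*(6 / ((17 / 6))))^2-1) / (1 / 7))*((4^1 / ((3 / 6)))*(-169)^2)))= -279752*sqrt(1770) / 128050244595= -0.00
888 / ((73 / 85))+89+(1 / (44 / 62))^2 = 1124.96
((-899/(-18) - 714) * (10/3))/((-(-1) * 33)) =-59765/891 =-67.08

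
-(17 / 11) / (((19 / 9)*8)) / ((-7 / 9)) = 1377 / 11704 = 0.12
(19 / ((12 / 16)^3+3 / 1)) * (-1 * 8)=-9728 / 219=-44.42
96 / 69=32 / 23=1.39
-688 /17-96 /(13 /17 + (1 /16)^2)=-3134608 /18955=-165.37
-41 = -41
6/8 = 3/4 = 0.75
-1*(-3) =3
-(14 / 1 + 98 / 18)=-19.44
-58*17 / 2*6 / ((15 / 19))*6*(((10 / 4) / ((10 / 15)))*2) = -168606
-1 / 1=-1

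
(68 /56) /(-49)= -17 /686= -0.02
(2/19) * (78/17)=0.48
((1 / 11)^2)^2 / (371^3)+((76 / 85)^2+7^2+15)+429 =2667355611202917776 / 5401698261973475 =493.80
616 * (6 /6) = 616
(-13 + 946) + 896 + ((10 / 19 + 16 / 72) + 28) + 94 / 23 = 7322599 / 3933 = 1861.84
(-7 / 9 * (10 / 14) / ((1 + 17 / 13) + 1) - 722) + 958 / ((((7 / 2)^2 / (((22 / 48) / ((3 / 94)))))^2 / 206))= 2262165569885 / 8362683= 270507.15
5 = 5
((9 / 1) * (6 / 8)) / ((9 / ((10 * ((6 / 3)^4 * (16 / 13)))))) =1920 / 13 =147.69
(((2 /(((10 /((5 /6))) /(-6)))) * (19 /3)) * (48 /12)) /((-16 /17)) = 323 /12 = 26.92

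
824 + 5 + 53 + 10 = 892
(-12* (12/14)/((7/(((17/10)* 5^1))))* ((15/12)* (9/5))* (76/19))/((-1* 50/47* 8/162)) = 5242239/2450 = 2139.69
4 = 4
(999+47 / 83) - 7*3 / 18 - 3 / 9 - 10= 164019 / 166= 988.07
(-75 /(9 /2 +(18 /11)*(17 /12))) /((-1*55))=1 /5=0.20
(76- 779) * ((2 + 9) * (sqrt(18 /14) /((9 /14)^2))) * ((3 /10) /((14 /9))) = -7733 * sqrt(7) /5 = -4091.92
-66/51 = -1.29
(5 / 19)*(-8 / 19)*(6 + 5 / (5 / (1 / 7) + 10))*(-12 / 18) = 4400 / 9747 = 0.45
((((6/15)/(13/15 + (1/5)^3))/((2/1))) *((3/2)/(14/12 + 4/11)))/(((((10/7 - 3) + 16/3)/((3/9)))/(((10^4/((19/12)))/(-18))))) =-43312500/6215641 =-6.97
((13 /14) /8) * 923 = 11999 /112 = 107.13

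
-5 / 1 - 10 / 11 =-65 / 11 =-5.91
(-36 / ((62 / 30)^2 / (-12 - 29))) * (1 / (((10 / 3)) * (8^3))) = 49815 / 246016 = 0.20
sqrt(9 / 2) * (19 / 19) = 3 * sqrt(2) / 2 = 2.12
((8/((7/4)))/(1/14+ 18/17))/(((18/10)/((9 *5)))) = 27200/269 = 101.12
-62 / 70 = -31 / 35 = -0.89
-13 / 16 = -0.81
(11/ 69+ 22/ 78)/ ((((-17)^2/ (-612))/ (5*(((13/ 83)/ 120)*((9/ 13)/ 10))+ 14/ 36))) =-767811/ 2109445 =-0.36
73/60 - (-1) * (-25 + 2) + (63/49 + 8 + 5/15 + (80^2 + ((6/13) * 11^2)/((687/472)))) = 2678313529/416780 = 6426.20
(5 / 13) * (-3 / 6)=-5 / 26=-0.19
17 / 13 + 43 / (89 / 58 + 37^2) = 1383769 / 1033383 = 1.34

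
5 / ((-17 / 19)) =-95 / 17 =-5.59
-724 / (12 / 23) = -4163 / 3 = -1387.67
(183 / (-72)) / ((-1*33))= 61 / 792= 0.08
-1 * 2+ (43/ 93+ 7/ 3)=74/ 93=0.80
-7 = -7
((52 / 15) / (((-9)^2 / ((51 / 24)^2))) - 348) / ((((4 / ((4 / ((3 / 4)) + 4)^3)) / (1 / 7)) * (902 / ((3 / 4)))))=-331306787 / 39453480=-8.40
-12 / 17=-0.71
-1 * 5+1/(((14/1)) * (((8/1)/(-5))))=-565/112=-5.04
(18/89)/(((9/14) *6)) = 14/267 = 0.05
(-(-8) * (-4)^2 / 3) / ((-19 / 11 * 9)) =-1408 / 513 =-2.74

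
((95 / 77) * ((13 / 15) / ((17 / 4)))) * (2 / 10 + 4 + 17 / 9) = 1.53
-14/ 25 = -0.56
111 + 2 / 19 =2111 / 19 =111.11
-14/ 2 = -7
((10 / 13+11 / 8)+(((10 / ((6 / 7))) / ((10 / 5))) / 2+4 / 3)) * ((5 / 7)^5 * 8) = 296875 / 31213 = 9.51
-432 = -432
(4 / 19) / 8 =1 / 38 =0.03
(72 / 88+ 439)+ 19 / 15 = 441.08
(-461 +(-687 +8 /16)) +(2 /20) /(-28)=-321301 /280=-1147.50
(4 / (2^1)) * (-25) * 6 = -300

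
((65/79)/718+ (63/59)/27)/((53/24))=1634236/88684847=0.02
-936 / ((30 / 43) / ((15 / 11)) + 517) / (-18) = 2236 / 22253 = 0.10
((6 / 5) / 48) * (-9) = -9 / 40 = -0.22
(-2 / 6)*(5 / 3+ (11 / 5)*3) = -124 / 45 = -2.76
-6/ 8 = -3/ 4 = -0.75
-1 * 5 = -5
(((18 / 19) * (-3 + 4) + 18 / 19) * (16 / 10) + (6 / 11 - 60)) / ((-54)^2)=-9827 / 507870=-0.02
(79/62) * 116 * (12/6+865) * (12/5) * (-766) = -36516084048/155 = -235587639.02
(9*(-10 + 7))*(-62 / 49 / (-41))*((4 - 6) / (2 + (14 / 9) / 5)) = 37665 / 52234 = 0.72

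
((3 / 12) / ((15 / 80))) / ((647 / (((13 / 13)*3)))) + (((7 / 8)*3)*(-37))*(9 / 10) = -4524151 / 51760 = -87.41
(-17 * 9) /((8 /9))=-1377 /8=-172.12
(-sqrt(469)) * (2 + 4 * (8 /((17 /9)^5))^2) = -4924604607554 * sqrt(469) /2015993900449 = -52.90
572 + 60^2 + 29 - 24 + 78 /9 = 4185.67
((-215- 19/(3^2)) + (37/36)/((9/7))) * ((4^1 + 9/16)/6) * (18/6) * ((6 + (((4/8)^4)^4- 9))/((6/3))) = 1005881716435/1358954496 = 740.19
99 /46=2.15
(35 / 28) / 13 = 5 / 52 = 0.10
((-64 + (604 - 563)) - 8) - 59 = -90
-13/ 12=-1.08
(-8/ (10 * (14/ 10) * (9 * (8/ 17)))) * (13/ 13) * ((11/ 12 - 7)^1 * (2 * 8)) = 13.13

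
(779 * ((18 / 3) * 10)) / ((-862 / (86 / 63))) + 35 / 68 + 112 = 23693281 / 615468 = 38.50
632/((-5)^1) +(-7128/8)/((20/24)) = -5978/5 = -1195.60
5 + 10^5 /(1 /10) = 1000005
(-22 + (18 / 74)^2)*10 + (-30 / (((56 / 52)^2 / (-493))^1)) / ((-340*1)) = -137873447 / 536648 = -256.92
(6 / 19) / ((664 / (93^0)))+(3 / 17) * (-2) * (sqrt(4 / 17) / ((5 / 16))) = 3 / 6308 -192 * sqrt(17) / 1445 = -0.55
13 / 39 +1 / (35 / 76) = 2.50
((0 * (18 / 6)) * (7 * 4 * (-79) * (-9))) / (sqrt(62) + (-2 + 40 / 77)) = 0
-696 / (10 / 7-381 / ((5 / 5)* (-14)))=-9744 / 401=-24.30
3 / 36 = 1 / 12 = 0.08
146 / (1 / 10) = 1460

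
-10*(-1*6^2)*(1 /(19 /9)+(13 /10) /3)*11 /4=17061 /19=897.95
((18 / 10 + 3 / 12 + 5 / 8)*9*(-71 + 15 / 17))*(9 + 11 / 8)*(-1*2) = 35027.71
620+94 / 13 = 8154 / 13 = 627.23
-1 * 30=-30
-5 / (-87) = 0.06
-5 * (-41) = 205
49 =49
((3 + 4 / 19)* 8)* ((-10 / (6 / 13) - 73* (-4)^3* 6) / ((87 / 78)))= 1066185328 / 1653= 645000.20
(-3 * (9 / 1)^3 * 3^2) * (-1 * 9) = 177147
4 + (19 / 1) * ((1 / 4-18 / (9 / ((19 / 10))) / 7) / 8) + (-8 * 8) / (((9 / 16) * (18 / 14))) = -7728379 / 90720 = -85.19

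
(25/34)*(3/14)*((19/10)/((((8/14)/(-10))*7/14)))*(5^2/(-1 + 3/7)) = 249375/544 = 458.41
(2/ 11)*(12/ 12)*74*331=48988/ 11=4453.45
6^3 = 216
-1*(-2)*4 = 8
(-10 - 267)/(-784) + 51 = 40261/784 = 51.35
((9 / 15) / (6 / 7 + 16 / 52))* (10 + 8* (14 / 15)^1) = 11921 / 1325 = 9.00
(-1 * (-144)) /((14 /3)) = 216 /7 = 30.86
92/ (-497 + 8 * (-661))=-92/ 5785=-0.02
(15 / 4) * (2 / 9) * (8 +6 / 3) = 25 / 3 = 8.33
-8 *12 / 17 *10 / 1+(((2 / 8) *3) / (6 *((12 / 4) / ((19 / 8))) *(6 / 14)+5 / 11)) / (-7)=-20811939 / 368356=-56.50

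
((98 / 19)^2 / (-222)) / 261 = -0.00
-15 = -15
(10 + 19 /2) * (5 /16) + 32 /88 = 2273 /352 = 6.46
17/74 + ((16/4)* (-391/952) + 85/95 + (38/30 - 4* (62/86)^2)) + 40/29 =192458774/3958034115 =0.05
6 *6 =36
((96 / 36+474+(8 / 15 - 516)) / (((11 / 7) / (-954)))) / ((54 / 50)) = 719740 / 33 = 21810.30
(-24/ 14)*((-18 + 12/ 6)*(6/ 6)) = 27.43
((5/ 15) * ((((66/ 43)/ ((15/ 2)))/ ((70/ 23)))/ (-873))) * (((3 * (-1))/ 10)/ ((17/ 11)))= 2783/ 558392625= 0.00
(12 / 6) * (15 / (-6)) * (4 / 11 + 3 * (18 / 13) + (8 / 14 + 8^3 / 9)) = -2791790 / 9009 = -309.89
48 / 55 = 0.87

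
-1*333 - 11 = -344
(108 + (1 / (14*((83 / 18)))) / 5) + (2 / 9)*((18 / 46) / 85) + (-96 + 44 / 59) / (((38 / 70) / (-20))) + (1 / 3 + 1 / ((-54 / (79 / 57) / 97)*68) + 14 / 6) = 2986841525723453 / 825094158840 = 3620.00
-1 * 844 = -844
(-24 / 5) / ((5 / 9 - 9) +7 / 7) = 216 / 335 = 0.64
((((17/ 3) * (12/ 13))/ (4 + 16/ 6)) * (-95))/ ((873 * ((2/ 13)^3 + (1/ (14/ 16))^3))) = -18723341/ 328133928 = -0.06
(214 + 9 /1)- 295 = -72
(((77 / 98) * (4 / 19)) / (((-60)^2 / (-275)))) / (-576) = 121 / 5515776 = 0.00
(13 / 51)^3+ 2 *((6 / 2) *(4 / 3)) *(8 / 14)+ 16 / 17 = 5134147 / 928557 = 5.53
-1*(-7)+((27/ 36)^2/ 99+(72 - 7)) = 12673/ 176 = 72.01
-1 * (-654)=654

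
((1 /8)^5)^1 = 1 /32768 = 0.00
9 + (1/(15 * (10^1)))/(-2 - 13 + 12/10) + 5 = 28979/2070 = 14.00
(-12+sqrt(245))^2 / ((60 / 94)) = 18283 / 30 - 1316*sqrt(5) / 5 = 20.90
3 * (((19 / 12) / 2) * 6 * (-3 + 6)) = 171 / 4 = 42.75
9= 9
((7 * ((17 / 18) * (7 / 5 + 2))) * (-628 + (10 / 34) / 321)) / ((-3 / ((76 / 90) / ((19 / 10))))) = 815623858 / 390015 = 2091.26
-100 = -100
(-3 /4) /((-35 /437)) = 9.36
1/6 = 0.17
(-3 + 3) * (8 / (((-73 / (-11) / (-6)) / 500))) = 0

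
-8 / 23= -0.35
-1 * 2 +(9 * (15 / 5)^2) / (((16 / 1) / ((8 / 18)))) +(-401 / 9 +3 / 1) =-1487 / 36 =-41.31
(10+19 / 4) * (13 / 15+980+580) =1381367 / 60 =23022.78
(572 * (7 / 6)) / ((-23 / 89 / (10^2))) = -17817800 / 69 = -258228.99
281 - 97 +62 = 246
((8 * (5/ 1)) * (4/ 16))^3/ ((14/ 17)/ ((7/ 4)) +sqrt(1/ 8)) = 1088000/ 223 -578000 * sqrt(2)/ 223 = 1213.38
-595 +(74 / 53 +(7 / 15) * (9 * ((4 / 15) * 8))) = -774653 / 1325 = -584.64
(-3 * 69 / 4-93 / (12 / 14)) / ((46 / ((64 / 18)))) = -2564 / 207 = -12.39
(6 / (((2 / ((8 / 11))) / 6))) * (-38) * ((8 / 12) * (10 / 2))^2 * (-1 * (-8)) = -486400 / 11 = -44218.18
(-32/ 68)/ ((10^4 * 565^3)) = -1/ 3832695156250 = -0.00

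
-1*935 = -935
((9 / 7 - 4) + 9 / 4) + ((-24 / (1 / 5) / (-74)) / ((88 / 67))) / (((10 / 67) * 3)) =6533 / 2849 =2.29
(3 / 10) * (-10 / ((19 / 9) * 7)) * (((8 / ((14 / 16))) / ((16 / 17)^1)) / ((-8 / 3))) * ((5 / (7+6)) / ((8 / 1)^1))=6885 / 193648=0.04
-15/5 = -3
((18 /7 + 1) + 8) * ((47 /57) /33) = 423 /1463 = 0.29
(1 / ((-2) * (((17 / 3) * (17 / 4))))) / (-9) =2 / 867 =0.00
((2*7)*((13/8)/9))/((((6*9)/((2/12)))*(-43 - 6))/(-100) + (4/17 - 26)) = 38675/2034828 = 0.02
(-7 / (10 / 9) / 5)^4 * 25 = 15752961 / 250000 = 63.01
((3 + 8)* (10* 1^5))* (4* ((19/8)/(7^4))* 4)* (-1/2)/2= -1045/2401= -0.44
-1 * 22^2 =-484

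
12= 12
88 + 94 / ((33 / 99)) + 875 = 1245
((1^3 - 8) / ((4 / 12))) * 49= -1029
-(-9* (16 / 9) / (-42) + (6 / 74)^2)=-11141 / 28749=-0.39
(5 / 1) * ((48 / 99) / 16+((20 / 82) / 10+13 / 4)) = 89425 / 5412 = 16.52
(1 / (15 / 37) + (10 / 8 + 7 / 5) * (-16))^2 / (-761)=-358801 / 171225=-2.10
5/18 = 0.28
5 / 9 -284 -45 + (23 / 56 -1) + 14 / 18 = -55147 / 168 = -328.26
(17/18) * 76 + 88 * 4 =3814/9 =423.78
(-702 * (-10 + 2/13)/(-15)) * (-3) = 6912/5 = 1382.40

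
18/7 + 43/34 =913/238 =3.84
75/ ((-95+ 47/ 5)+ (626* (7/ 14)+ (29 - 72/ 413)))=154875/ 529106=0.29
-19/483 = -0.04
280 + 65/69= 19385/69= 280.94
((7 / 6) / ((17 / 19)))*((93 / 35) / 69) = 589 / 11730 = 0.05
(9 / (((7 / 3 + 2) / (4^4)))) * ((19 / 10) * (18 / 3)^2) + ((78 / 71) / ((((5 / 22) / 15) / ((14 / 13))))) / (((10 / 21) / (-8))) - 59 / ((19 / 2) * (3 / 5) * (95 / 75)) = 58390097846 / 1666015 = 35047.76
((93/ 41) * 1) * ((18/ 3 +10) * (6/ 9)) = 992/ 41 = 24.20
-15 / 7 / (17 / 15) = -225 / 119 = -1.89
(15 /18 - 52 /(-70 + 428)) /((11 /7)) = 5173 /11814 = 0.44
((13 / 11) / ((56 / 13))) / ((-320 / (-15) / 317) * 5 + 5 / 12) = 53573 / 147070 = 0.36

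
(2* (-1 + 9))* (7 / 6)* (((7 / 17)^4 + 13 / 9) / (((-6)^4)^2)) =3875837 / 236727913392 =0.00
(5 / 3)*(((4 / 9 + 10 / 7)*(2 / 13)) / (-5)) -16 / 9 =-4604 / 2457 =-1.87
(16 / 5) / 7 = 16 / 35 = 0.46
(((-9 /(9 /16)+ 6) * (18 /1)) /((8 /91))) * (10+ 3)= -53235 /2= -26617.50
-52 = -52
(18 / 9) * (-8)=-16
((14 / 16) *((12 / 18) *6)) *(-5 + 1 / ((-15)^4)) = -885934 / 50625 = -17.50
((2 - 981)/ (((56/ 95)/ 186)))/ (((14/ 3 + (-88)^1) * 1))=5189679/ 1400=3706.91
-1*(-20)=20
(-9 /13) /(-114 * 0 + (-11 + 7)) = 9 /52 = 0.17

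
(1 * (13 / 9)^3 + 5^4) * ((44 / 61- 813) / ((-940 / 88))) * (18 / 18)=499061690116 / 10450215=47756.12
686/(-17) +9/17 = -677/17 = -39.82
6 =6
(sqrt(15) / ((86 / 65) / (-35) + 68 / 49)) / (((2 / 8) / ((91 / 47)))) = 2898350 * sqrt(15) / 505203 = 22.22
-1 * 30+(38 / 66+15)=-476 / 33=-14.42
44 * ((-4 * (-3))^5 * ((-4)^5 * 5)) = -56056872960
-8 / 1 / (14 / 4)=-16 / 7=-2.29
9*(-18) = -162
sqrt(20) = 2 * sqrt(5) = 4.47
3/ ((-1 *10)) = -0.30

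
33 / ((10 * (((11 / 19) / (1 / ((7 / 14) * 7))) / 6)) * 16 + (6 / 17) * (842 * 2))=31977 / 628288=0.05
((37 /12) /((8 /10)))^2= 34225 /2304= 14.85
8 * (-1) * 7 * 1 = -56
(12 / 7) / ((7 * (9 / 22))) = 0.60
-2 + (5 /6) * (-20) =-56 /3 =-18.67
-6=-6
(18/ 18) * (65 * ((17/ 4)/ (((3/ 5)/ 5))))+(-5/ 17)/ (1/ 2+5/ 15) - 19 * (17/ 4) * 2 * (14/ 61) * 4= 26797757/ 12444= 2153.47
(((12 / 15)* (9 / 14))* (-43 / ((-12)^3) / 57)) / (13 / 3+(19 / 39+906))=559 / 2267724480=0.00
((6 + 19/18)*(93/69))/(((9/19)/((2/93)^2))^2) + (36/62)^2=13641394364/40459961457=0.34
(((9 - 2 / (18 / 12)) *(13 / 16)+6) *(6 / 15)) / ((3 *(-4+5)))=587 / 360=1.63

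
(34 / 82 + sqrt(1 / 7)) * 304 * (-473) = -113969.34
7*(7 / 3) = 49 / 3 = 16.33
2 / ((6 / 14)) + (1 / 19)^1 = 4.72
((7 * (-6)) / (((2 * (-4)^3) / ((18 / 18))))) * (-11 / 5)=-231 / 320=-0.72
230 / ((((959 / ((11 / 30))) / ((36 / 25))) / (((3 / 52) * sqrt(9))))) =6831 / 311675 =0.02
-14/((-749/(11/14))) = 11/749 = 0.01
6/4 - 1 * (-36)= 75/2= 37.50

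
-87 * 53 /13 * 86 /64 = -198273 /416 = -476.62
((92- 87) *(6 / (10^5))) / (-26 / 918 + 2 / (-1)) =-1377 / 9310000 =-0.00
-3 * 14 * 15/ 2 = -315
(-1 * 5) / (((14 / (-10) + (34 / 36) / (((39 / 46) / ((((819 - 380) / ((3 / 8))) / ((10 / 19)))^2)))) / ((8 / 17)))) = -3159000 / 7399149349307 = -0.00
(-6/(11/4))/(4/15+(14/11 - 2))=90/19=4.74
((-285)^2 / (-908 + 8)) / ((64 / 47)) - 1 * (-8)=-14919 / 256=-58.28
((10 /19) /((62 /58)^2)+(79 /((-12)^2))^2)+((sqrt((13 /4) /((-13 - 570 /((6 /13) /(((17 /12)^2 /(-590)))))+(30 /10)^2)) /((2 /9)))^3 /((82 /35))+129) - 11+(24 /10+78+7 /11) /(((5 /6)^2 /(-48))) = -2854178196996179 /520600608000+105678027 * sqrt(5238610) /95630245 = -2953.19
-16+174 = 158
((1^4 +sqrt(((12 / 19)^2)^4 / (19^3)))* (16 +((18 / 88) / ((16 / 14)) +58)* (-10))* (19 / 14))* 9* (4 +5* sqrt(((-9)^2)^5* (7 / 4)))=-2704349215.80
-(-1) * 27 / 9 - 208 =-205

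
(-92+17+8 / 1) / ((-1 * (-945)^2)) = 0.00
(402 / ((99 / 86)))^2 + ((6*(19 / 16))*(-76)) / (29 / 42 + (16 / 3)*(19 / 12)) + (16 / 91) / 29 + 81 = 121970.83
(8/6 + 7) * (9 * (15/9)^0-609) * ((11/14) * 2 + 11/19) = -1430000/133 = -10751.88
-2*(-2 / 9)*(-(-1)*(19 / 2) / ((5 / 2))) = 76 / 45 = 1.69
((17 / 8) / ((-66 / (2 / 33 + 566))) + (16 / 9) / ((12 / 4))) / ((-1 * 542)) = 115213 / 3541428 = 0.03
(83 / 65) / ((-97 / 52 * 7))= -332 / 3395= -0.10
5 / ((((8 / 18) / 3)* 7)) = 135 / 28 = 4.82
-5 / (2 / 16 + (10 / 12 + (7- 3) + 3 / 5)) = -600 / 667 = -0.90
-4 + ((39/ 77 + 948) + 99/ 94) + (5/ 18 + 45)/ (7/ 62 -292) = 1114513591883/ 1178874774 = 945.40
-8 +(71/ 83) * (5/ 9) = -7.52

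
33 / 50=0.66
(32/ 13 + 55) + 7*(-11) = -254/ 13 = -19.54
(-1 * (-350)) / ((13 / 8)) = 215.38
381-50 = 331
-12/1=-12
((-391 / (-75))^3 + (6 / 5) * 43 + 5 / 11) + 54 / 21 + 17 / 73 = 466093593491 / 2371359375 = 196.55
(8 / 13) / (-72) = -1 / 117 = -0.01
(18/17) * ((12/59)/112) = 27/14042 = 0.00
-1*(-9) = 9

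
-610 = -610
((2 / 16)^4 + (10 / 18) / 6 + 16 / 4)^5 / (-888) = -18999434014307816090316896875 / 14690329141738502313807446016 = -1.29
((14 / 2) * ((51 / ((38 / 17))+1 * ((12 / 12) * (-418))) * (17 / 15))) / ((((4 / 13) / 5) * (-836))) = 23231299 / 381216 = 60.94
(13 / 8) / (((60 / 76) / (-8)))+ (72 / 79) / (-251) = -16.47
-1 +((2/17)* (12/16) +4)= 105/34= 3.09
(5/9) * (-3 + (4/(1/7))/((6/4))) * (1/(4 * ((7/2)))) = 235/378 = 0.62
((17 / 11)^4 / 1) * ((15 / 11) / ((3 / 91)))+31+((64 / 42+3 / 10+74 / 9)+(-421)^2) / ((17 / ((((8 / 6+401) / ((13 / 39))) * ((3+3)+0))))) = 1276887590369519 / 16910355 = 75509212.57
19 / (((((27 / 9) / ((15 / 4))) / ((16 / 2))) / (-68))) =-12920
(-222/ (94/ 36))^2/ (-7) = -15968016/ 15463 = -1032.66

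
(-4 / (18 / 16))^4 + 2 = 1061698 / 6561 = 161.82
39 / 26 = 3 / 2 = 1.50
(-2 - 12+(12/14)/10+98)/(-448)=-2943/15680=-0.19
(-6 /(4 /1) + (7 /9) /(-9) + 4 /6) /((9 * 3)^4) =-149 /86093442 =-0.00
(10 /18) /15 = 1 /27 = 0.04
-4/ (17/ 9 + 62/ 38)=-342/ 301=-1.14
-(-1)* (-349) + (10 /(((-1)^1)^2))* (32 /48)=-1027 /3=-342.33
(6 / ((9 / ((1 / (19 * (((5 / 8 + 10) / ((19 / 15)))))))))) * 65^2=2704 / 153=17.67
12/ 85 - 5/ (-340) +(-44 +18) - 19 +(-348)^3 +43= -14329025907/ 340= -42144193.84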